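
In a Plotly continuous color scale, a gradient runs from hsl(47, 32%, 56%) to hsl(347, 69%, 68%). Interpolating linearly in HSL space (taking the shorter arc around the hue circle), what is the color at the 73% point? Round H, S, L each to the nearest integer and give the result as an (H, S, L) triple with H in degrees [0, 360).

(3, 59, 65)

Hue: 347 − 47 = 300°, but |300| > 180 so the shorter arc goes the other way: Δh = 300 − 360 = -60°.
H = 47 + 0.73 × (-60) = 3.2 → 3°
S = 32 + 0.73 × (69 − 32) = 59.01 → 59%
L = 56 + 0.73 × (68 − 56) = 64.76 → 65%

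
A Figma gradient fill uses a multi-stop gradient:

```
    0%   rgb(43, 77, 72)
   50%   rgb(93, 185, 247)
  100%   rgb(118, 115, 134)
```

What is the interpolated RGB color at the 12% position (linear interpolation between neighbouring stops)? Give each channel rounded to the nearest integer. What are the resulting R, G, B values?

12% lies between the 0% and 50% stops, so the local fraction is t = (12 − 0)/(50 − 0) = 12/50 ≈ 0.24.
R = 43 + 0.24 × (93 − 43) = 55 → 55
G = 77 + 0.24 × (185 − 77) = 102.92 → 103
B = 72 + 0.24 × (247 − 72) = 114 → 114

(55, 103, 114)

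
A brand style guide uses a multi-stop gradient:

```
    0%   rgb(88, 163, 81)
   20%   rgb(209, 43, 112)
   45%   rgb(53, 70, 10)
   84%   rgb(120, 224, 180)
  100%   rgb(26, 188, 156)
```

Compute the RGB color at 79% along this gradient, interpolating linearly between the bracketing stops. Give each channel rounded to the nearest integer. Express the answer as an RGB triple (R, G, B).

79% lies between the 45% and 84% stops, so the local fraction is t = (79 − 45)/(84 − 45) = 34/39 ≈ 0.8718.
R = 53 + 0.8718 × (120 − 53) = 111.411 → 111
G = 70 + 0.8718 × (224 − 70) = 204.257 → 204
B = 10 + 0.8718 × (180 − 10) = 158.206 → 158

(111, 204, 158)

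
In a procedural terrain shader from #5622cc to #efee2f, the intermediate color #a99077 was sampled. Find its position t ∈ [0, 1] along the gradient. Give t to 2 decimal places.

0.54

Invert the lerp on the G channel (largest span, 204): t = (144 − 34) / (238 − 34) = 110/204 = 0.53922.
Check on R: (169 − 86)/(239 − 86) = 0.5425 ✓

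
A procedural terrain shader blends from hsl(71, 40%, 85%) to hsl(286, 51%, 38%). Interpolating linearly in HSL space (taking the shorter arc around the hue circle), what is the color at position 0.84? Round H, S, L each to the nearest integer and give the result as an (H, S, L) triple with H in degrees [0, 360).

(309, 49, 46)

Hue: 286 − 71 = 215°, but |215| > 180 so the shorter arc goes the other way: Δh = 215 − 360 = -145°.
H = 71 + 0.84 × (-145) = -50.8 → -51 → -51 mod 360 = 309°
S = 40 + 0.84 × (51 − 40) = 49.24 → 49%
L = 85 + 0.84 × (38 − 85) = 45.52 → 46%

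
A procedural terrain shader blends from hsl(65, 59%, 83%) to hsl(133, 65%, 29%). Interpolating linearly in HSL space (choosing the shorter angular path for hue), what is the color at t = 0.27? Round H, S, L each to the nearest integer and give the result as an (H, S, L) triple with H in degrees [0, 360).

Hue arc: Δh = 133 − 65 = 68° (|Δh| ≤ 180, already the shorter path).
H = 65 + 0.27 × (68) = 83.36 → 83°
S = 59 + 0.27 × (65 − 59) = 60.62 → 61%
L = 83 + 0.27 × (29 − 83) = 68.42 → 68%

(83, 61, 68)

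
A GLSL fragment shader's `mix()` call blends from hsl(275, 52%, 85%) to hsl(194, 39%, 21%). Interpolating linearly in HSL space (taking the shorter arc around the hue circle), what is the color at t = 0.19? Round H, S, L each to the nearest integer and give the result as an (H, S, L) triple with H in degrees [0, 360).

(260, 50, 73)

Hue arc: Δh = 194 − 275 = -81° (|Δh| ≤ 180, already the shorter path).
H = 275 + 0.19 × (-81) = 259.61 → 260°
S = 52 + 0.19 × (39 − 52) = 49.53 → 50%
L = 85 + 0.19 × (21 − 85) = 72.84 → 73%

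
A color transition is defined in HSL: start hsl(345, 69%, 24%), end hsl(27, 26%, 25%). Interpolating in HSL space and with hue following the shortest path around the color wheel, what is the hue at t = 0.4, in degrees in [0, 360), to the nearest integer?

2

Hue: 27 − 345 = -318°, but |-318| > 180 so the shorter arc goes the other way: Δh = -318 + 360 = 42°.
H = 345 + 0.4 × (42) = 361.8 → 362 → 362 mod 360 = 2°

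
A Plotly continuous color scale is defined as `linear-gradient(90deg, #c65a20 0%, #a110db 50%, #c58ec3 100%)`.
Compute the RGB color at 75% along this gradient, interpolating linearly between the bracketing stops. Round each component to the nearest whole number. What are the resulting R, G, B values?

75% lies between the 50% and 100% stops, so the local fraction is t = (75 − 50)/(100 − 50) = 25/50 ≈ 0.5.
#a110db → (161, 16, 219); #c58ec3 → (197, 142, 195).
R = 161 + 0.5 × (197 − 161) = 179 → 179
G = 16 + 0.5 × (142 − 16) = 79 → 79
B = 219 + 0.5 × (195 − 219) = 207 → 207

(179, 79, 207)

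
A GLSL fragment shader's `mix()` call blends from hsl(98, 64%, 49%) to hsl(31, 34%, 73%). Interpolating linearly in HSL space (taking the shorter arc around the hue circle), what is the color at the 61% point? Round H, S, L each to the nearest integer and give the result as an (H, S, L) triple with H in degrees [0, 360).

Hue arc: Δh = 31 − 98 = -67° (|Δh| ≤ 180, already the shorter path).
H = 98 + 0.61 × (-67) = 57.13 → 57°
S = 64 + 0.61 × (34 − 64) = 45.7 → 46%
L = 49 + 0.61 × (73 − 49) = 63.64 → 64%

(57, 46, 64)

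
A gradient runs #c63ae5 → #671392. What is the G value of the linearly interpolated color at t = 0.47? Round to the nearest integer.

40

G₁ = 58 (from #c63ae5), G₂ = 19 (from #671392).
G = 58 + 0.47 × (19 − 58) = 39.67 → 40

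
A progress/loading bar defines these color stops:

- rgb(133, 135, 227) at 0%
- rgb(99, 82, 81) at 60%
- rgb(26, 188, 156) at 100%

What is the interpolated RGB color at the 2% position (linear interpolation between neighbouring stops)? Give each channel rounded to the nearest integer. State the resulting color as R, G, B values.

2% lies between the 0% and 60% stops, so the local fraction is t = (2 − 0)/(60 − 0) = 2/60 ≈ 0.0333.
R = 133 + 0.0333 × (99 − 133) = 131.868 → 132
G = 135 + 0.0333 × (82 − 135) = 133.235 → 133
B = 227 + 0.0333 × (81 − 227) = 222.138 → 222

(132, 133, 222)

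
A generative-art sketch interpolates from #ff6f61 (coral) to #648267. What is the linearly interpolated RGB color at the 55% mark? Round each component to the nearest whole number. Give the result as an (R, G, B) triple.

#ff6f61 → (255, 111, 97); #648267 → (100, 130, 103).
55% corresponds to t = 0.55.
R = 255 + 0.55 × (100 − 255) = 255 + 0.55 × -155 = 169.75 → 170
G = 111 + 0.55 × (130 − 111) = 111 + 0.55 × 19 = 121.45 → 121
B = 97 + 0.55 × (103 − 97) = 97 + 0.55 × 6 = 100.3 → 100

(170, 121, 100)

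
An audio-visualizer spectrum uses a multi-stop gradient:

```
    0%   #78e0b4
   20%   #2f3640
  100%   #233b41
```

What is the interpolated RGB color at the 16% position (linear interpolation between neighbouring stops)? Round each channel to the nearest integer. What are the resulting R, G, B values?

(62, 88, 87)

16% lies between the 0% and 20% stops, so the local fraction is t = (16 − 0)/(20 − 0) = 16/20 ≈ 0.8.
#78e0b4 → (120, 224, 180); #2f3640 → (47, 54, 64).
R = 120 + 0.8 × (47 − 120) = 61.6 → 62
G = 224 + 0.8 × (54 − 224) = 88 → 88
B = 180 + 0.8 × (64 − 180) = 87.2 → 87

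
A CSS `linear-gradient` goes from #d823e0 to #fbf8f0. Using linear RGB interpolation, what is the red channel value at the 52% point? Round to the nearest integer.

234

R₁ = 216 (from #d823e0), R₂ = 251 (from #fbf8f0).
R = 216 + 0.52 × (251 − 216) = 234.2 → 234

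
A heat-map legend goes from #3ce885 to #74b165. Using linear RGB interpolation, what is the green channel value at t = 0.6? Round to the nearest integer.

G₁ = 232 (from #3ce885), G₂ = 177 (from #74b165).
G = 232 + 0.6 × (177 − 232) = 199 → 199

199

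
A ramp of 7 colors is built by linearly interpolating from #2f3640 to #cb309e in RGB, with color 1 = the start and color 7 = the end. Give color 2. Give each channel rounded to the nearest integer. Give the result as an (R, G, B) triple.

With 7 swatches and endpoints inclusive, swatch 2 sits at t = (2 − 1)/(7 − 1) = 1/6 ≈ 0.1667.
#2f3640 → (47, 54, 64); #cb309e → (203, 48, 158).
R = 47 + 0.1667 × (203 − 47) = 73.005 → 73
G = 54 + 0.1667 × (48 − 54) = 53 → 53
B = 64 + 0.1667 × (158 − 64) = 79.67 → 80

(73, 53, 80)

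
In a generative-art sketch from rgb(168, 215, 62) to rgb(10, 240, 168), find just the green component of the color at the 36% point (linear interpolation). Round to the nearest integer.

224

G = 215 + 0.36 × (240 − 215) = 224 → 224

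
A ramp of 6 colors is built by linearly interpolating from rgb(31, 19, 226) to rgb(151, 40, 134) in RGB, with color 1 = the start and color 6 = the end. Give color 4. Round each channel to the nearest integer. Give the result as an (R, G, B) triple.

(103, 32, 171)

With 6 swatches and endpoints inclusive, swatch 4 sits at t = (4 − 1)/(6 − 1) = 3/5 ≈ 0.6.
R = 31 + 0.6 × (151 − 31) = 103 → 103
G = 19 + 0.6 × (40 − 19) = 31.6 → 32
B = 226 + 0.6 × (134 − 226) = 170.8 → 171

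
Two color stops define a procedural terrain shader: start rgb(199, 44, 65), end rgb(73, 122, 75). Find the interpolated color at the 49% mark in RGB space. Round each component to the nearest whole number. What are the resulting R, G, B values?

(137, 82, 70)

49% corresponds to t = 0.49.
R = 199 + 0.49 × (73 − 199) = 199 + 0.49 × -126 = 137.26 → 137
G = 44 + 0.49 × (122 − 44) = 44 + 0.49 × 78 = 82.22 → 82
B = 65 + 0.49 × (75 − 65) = 65 + 0.49 × 10 = 69.9 → 70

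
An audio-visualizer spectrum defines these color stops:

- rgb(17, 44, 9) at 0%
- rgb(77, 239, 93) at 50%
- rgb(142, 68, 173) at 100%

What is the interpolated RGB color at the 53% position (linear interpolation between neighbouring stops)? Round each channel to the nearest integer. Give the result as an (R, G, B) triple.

(81, 229, 98)

53% lies between the 50% and 100% stops, so the local fraction is t = (53 − 50)/(100 − 50) = 3/50 ≈ 0.06.
R = 77 + 0.06 × (142 − 77) = 80.9 → 81
G = 239 + 0.06 × (68 − 239) = 228.74 → 229
B = 93 + 0.06 × (173 − 93) = 97.8 → 98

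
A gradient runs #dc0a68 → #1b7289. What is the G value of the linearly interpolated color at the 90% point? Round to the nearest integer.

104

G₁ = 10 (from #dc0a68), G₂ = 114 (from #1b7289).
G = 10 + 0.9 × (114 − 10) = 103.6 → 104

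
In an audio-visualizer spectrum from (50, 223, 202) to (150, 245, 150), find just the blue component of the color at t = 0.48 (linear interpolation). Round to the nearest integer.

B = 202 + 0.48 × (150 − 202) = 177.04 → 177

177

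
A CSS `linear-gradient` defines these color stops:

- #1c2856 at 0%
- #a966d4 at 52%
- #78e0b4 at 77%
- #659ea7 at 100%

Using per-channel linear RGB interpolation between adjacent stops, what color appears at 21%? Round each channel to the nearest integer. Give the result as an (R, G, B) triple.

(85, 65, 137)

21% lies between the 0% and 52% stops, so the local fraction is t = (21 − 0)/(52 − 0) = 21/52 ≈ 0.4038.
#1c2856 → (28, 40, 86); #a966d4 → (169, 102, 212).
R = 28 + 0.4038 × (169 − 28) = 84.936 → 85
G = 40 + 0.4038 × (102 − 40) = 65.036 → 65
B = 86 + 0.4038 × (212 − 86) = 136.879 → 137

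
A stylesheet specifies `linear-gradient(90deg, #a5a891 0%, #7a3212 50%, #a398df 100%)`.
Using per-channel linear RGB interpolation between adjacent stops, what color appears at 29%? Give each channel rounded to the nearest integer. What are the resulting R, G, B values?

(140, 100, 71)

29% lies between the 0% and 50% stops, so the local fraction is t = (29 − 0)/(50 − 0) = 29/50 ≈ 0.58.
#a5a891 → (165, 168, 145); #7a3212 → (122, 50, 18).
R = 165 + 0.58 × (122 − 165) = 140.06 → 140
G = 168 + 0.58 × (50 − 168) = 99.56 → 100
B = 145 + 0.58 × (18 − 145) = 71.34 → 71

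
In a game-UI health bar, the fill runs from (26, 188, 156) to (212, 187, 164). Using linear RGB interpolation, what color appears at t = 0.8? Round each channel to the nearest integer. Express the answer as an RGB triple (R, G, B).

R = 26 + 0.8 × (212 − 26) = 26 + 0.8 × 186 = 174.8 → 175
G = 188 + 0.8 × (187 − 188) = 188 + 0.8 × -1 = 187.2 → 187
B = 156 + 0.8 × (164 − 156) = 156 + 0.8 × 8 = 162.4 → 162

(175, 187, 162)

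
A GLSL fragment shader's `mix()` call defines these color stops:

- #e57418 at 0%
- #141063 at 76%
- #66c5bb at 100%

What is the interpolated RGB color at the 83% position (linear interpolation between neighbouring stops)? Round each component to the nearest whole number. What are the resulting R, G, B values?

(44, 69, 125)

83% lies between the 76% and 100% stops, so the local fraction is t = (83 − 76)/(100 − 76) = 7/24 ≈ 0.2917.
#141063 → (20, 16, 99); #66c5bb → (102, 197, 187).
R = 20 + 0.2917 × (102 − 20) = 43.919 → 44
G = 16 + 0.2917 × (197 − 16) = 68.798 → 69
B = 99 + 0.2917 × (187 − 99) = 124.67 → 125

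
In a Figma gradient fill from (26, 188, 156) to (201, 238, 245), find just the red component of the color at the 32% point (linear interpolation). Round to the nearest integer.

R = 26 + 0.32 × (201 − 26) = 82 → 82

82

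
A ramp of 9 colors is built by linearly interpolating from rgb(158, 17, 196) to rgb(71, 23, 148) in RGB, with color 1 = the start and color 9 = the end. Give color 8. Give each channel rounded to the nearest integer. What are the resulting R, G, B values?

(82, 22, 154)

With 9 swatches and endpoints inclusive, swatch 8 sits at t = (8 − 1)/(9 − 1) = 7/8 ≈ 0.875.
R = 158 + 0.875 × (71 − 158) = 81.875 → 82
G = 17 + 0.875 × (23 − 17) = 22.25 → 22
B = 196 + 0.875 × (148 − 196) = 154 → 154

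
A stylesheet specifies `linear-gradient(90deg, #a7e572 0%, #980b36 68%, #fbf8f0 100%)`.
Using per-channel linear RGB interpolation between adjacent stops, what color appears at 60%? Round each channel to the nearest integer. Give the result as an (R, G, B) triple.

60% lies between the 0% and 68% stops, so the local fraction is t = (60 − 0)/(68 − 0) = 60/68 ≈ 0.8824.
#a7e572 → (167, 229, 114); #980b36 → (152, 11, 54).
R = 167 + 0.8824 × (152 − 167) = 153.764 → 154
G = 229 + 0.8824 × (11 − 229) = 36.637 → 37
B = 114 + 0.8824 × (54 − 114) = 61.056 → 61

(154, 37, 61)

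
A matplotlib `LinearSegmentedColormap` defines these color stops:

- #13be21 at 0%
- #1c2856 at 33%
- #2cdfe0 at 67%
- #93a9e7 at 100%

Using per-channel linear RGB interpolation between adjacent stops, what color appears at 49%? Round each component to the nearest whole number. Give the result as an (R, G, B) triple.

49% lies between the 33% and 67% stops, so the local fraction is t = (49 − 33)/(67 − 33) = 16/34 ≈ 0.4706.
#1c2856 → (28, 40, 86); #2cdfe0 → (44, 223, 224).
R = 28 + 0.4706 × (44 − 28) = 35.53 → 36
G = 40 + 0.4706 × (223 − 40) = 126.12 → 126
B = 86 + 0.4706 × (224 − 86) = 150.943 → 151

(36, 126, 151)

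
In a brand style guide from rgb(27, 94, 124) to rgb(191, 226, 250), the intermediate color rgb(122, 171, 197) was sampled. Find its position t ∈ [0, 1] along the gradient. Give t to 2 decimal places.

Invert the lerp on the R channel (largest span, 164): t = (122 − 27) / (191 − 27) = 95/164 = 0.57927.
Check on G: (171 − 94)/(226 − 94) = 0.5833 ✓

0.58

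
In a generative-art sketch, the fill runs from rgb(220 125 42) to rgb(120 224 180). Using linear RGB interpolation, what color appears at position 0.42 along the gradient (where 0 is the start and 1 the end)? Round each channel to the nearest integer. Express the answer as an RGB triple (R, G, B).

R = 220 + 0.42 × (120 − 220) = 220 + 0.42 × -100 = 178 → 178
G = 125 + 0.42 × (224 − 125) = 125 + 0.42 × 99 = 166.58 → 167
B = 42 + 0.42 × (180 − 42) = 42 + 0.42 × 138 = 99.96 → 100
So the blended color is (178, 167, 100), about #b2a764.

(178, 167, 100)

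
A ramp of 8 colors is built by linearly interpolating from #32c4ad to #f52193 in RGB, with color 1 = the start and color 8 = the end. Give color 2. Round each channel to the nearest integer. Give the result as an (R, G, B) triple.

(78, 173, 169)

With 8 swatches and endpoints inclusive, swatch 2 sits at t = (2 − 1)/(8 − 1) = 1/7 ≈ 0.1429.
#32c4ad → (50, 196, 173); #f52193 → (245, 33, 147).
R = 50 + 0.1429 × (245 − 50) = 77.865 → 78
G = 196 + 0.1429 × (33 − 196) = 172.707 → 173
B = 173 + 0.1429 × (147 − 173) = 169.285 → 169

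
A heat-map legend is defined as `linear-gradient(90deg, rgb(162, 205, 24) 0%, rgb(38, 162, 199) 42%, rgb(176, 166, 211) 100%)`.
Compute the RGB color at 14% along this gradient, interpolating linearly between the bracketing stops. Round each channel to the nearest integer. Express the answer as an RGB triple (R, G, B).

14% lies between the 0% and 42% stops, so the local fraction is t = (14 − 0)/(42 − 0) = 14/42 ≈ 0.3333.
R = 162 + 0.3333 × (38 − 162) = 120.671 → 121
G = 205 + 0.3333 × (162 − 205) = 190.668 → 191
B = 24 + 0.3333 × (199 − 24) = 82.328 → 82

(121, 191, 82)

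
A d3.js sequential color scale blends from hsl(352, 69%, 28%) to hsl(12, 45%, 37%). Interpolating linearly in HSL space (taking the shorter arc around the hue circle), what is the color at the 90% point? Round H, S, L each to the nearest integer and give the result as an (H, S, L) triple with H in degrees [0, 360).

(10, 47, 36)

Hue: 12 − 352 = -340°, but |-340| > 180 so the shorter arc goes the other way: Δh = -340 + 360 = 20°.
H = 352 + 0.9 × (20) = 370 → 370 → 370 mod 360 = 10°
S = 69 + 0.9 × (45 − 69) = 47.4 → 47%
L = 28 + 0.9 × (37 − 28) = 36.1 → 36%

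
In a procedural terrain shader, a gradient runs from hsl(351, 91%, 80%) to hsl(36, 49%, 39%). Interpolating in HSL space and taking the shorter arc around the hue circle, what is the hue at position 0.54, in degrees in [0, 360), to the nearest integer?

15

Hue: 36 − 351 = -315°, but |-315| > 180 so the shorter arc goes the other way: Δh = -315 + 360 = 45°.
H = 351 + 0.54 × (45) = 375.3 → 375 → 375 mod 360 = 15°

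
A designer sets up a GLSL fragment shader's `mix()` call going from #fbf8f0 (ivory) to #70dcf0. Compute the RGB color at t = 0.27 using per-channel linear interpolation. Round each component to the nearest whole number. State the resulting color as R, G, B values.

(213, 240, 240)

#fbf8f0 → (251, 248, 240); #70dcf0 → (112, 220, 240).
R = 251 + 0.27 × (112 − 251) = 251 + 0.27 × -139 = 213.47 → 213
G = 248 + 0.27 × (220 − 248) = 248 + 0.27 × -28 = 240.44 → 240
B = 240 + 0.27 × (240 − 240) = 240 + 0.27 × 0 = 240 → 240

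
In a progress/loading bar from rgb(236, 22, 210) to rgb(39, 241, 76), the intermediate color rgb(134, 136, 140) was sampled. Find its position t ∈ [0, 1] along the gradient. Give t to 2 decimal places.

0.52

Invert the lerp on the G channel (largest span, 219): t = (136 − 22) / (241 − 22) = 114/219 = 0.52055.
Check on R: (134 − 236)/(39 − 236) = 0.5178 ✓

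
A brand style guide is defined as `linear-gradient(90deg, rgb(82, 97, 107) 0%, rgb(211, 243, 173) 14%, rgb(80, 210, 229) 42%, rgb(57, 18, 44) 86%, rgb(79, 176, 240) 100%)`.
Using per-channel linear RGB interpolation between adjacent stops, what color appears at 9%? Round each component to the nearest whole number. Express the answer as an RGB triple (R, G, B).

(165, 191, 149)

9% lies between the 0% and 14% stops, so the local fraction is t = (9 − 0)/(14 − 0) = 9/14 ≈ 0.6429.
R = 82 + 0.6429 × (211 − 82) = 164.934 → 165
G = 97 + 0.6429 × (243 − 97) = 190.863 → 191
B = 107 + 0.6429 × (173 − 107) = 149.431 → 149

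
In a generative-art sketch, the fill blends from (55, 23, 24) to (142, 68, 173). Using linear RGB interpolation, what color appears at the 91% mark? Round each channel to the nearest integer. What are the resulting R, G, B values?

91% corresponds to t = 0.91.
R = 55 + 0.91 × (142 − 55) = 55 + 0.91 × 87 = 134.17 → 134
G = 23 + 0.91 × (68 − 23) = 23 + 0.91 × 45 = 63.95 → 64
B = 24 + 0.91 × (173 − 24) = 24 + 0.91 × 149 = 159.59 → 160

(134, 64, 160)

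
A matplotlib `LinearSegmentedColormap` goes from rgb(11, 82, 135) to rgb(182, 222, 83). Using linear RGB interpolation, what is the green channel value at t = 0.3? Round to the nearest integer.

G = 82 + 0.3 × (222 − 82) = 124 → 124

124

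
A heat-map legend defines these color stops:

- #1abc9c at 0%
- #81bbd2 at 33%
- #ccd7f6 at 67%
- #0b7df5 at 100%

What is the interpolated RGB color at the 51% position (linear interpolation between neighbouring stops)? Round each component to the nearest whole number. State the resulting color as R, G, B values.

51% lies between the 33% and 67% stops, so the local fraction is t = (51 − 33)/(67 − 33) = 18/34 ≈ 0.5294.
#81bbd2 → (129, 187, 210); #ccd7f6 → (204, 215, 246).
R = 129 + 0.5294 × (204 − 129) = 168.705 → 169
G = 187 + 0.5294 × (215 − 187) = 201.823 → 202
B = 210 + 0.5294 × (246 − 210) = 229.058 → 229

(169, 202, 229)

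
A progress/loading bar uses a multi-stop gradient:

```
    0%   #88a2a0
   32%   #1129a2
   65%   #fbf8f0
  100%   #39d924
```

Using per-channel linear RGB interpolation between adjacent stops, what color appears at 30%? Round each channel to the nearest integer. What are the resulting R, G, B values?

(24, 49, 162)

30% lies between the 0% and 32% stops, so the local fraction is t = (30 − 0)/(32 − 0) = 30/32 ≈ 0.9375.
#88a2a0 → (136, 162, 160); #1129a2 → (17, 41, 162).
R = 136 + 0.9375 × (17 − 136) = 24.438 → 24
G = 162 + 0.9375 × (41 − 162) = 48.562 → 49
B = 160 + 0.9375 × (162 − 160) = 161.875 → 162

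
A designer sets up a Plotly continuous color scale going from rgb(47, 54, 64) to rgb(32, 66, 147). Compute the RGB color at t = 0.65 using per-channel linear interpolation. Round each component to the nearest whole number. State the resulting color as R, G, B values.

(37, 62, 118)

R = 47 + 0.65 × (32 − 47) = 47 + 0.65 × -15 = 37.25 → 37
G = 54 + 0.65 × (66 − 54) = 54 + 0.65 × 12 = 61.8 → 62
B = 64 + 0.65 × (147 − 64) = 64 + 0.65 × 83 = 117.95 → 118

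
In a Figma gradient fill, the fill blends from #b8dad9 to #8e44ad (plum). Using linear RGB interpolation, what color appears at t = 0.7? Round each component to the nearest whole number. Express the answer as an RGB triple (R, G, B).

(155, 113, 186)

#b8dad9 → (184, 218, 217); #8e44ad → (142, 68, 173).
R = 184 + 0.7 × (142 − 184) = 184 + 0.7 × -42 = 154.6 → 155
G = 218 + 0.7 × (68 − 218) = 218 + 0.7 × -150 = 113 → 113
B = 217 + 0.7 × (173 − 217) = 217 + 0.7 × -44 = 186.2 → 186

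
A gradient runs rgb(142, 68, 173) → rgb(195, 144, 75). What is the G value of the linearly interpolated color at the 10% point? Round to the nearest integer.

76

G = 68 + 0.1 × (144 − 68) = 75.6 → 76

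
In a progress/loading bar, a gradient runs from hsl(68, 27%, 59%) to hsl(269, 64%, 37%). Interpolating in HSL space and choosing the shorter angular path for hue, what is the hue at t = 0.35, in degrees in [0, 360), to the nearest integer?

12

Hue: 269 − 68 = 201°, but |201| > 180 so the shorter arc goes the other way: Δh = 201 − 360 = -159°.
H = 68 + 0.35 × (-159) = 12.35 → 12°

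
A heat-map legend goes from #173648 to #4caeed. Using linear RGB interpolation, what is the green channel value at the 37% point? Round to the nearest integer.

G₁ = 54 (from #173648), G₂ = 174 (from #4caeed).
G = 54 + 0.37 × (174 − 54) = 98.4 → 98

98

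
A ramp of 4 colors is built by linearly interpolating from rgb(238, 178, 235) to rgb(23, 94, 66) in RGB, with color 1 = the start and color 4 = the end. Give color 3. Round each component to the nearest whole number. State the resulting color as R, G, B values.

(95, 122, 122)

With 4 swatches and endpoints inclusive, swatch 3 sits at t = (3 − 1)/(4 − 1) = 2/3 ≈ 0.6667.
R = 238 + 0.6667 × (23 − 238) = 94.66 → 95
G = 178 + 0.6667 × (94 − 178) = 121.997 → 122
B = 235 + 0.6667 × (66 − 235) = 122.328 → 122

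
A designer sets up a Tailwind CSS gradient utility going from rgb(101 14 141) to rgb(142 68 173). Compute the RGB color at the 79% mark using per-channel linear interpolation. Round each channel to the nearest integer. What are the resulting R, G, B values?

(133, 57, 166)

79% corresponds to t = 0.79.
R = 101 + 0.79 × (142 − 101) = 101 + 0.79 × 41 = 133.39 → 133
G = 14 + 0.79 × (68 − 14) = 14 + 0.79 × 54 = 56.66 → 57
B = 141 + 0.79 × (173 − 141) = 141 + 0.79 × 32 = 166.28 → 166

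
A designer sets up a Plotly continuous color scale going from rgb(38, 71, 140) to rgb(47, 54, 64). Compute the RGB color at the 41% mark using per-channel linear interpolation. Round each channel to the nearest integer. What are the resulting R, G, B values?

41% corresponds to t = 0.41.
R = 38 + 0.41 × (47 − 38) = 38 + 0.41 × 9 = 41.69 → 42
G = 71 + 0.41 × (54 − 71) = 71 + 0.41 × -17 = 64.03 → 64
B = 140 + 0.41 × (64 − 140) = 140 + 0.41 × -76 = 108.84 → 109

(42, 64, 109)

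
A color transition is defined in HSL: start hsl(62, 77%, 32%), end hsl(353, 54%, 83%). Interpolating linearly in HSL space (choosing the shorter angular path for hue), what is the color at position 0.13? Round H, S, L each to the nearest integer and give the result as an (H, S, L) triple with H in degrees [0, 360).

Hue: 353 − 62 = 291°, but |291| > 180 so the shorter arc goes the other way: Δh = 291 − 360 = -69°.
H = 62 + 0.13 × (-69) = 53.03 → 53°
S = 77 + 0.13 × (54 − 77) = 74.01 → 74%
L = 32 + 0.13 × (83 − 32) = 38.63 → 39%

(53, 74, 39)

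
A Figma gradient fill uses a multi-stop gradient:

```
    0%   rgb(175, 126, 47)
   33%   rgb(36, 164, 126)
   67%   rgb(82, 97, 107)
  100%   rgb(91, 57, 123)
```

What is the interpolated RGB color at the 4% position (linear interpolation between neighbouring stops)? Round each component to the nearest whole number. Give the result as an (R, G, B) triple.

(158, 131, 57)

4% lies between the 0% and 33% stops, so the local fraction is t = (4 − 0)/(33 − 0) = 4/33 ≈ 0.1212.
R = 175 + 0.1212 × (36 − 175) = 158.153 → 158
G = 126 + 0.1212 × (164 − 126) = 130.606 → 131
B = 47 + 0.1212 × (126 − 47) = 56.575 → 57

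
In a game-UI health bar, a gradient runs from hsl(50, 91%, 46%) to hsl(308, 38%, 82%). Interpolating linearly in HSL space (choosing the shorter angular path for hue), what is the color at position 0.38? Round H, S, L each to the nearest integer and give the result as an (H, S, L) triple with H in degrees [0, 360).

(11, 71, 60)

Hue: 308 − 50 = 258°, but |258| > 180 so the shorter arc goes the other way: Δh = 258 − 360 = -102°.
H = 50 + 0.38 × (-102) = 11.24 → 11°
S = 91 + 0.38 × (38 − 91) = 70.86 → 71%
L = 46 + 0.38 × (82 − 46) = 59.68 → 60%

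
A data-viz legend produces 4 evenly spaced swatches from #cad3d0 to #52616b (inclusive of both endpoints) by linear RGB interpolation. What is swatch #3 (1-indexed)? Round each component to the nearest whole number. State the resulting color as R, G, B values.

(122, 135, 141)

With 4 swatches and endpoints inclusive, swatch 3 sits at t = (3 − 1)/(4 − 1) = 2/3 ≈ 0.6667.
#cad3d0 → (202, 211, 208); #52616b → (82, 97, 107).
R = 202 + 0.6667 × (82 − 202) = 121.996 → 122
G = 211 + 0.6667 × (97 − 211) = 134.996 → 135
B = 208 + 0.6667 × (107 − 208) = 140.663 → 141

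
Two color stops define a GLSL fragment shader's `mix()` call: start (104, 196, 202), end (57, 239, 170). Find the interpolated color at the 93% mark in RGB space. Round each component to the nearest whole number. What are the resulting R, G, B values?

93% corresponds to t = 0.93.
R = 104 + 0.93 × (57 − 104) = 104 + 0.93 × -47 = 60.29 → 60
G = 196 + 0.93 × (239 − 196) = 196 + 0.93 × 43 = 235.99 → 236
B = 202 + 0.93 × (170 − 202) = 202 + 0.93 × -32 = 172.24 → 172

(60, 236, 172)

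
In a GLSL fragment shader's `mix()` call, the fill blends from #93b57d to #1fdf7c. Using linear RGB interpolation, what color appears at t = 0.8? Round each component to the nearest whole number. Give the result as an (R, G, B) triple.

#93b57d → (147, 181, 125); #1fdf7c → (31, 223, 124).
R = 147 + 0.8 × (31 − 147) = 147 + 0.8 × -116 = 54.2 → 54
G = 181 + 0.8 × (223 − 181) = 181 + 0.8 × 42 = 214.6 → 215
B = 125 + 0.8 × (124 − 125) = 125 + 0.8 × -1 = 124.2 → 124

(54, 215, 124)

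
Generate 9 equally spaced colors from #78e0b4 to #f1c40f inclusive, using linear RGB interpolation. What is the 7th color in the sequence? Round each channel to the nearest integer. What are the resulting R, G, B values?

(211, 203, 56)

With 9 swatches and endpoints inclusive, swatch 7 sits at t = (7 − 1)/(9 − 1) = 6/8 ≈ 0.75.
#78e0b4 → (120, 224, 180); #f1c40f → (241, 196, 15).
R = 120 + 0.75 × (241 − 120) = 210.75 → 211
G = 224 + 0.75 × (196 − 224) = 203 → 203
B = 180 + 0.75 × (15 − 180) = 56.25 → 56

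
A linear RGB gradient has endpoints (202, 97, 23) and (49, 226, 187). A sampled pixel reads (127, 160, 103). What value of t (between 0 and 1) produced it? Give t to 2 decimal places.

0.49

Invert the lerp on the B channel (largest span, 164): t = (103 − 23) / (187 − 23) = 80/164 = 0.4878.
Check on R: (127 − 202)/(49 − 202) = 0.4902 ✓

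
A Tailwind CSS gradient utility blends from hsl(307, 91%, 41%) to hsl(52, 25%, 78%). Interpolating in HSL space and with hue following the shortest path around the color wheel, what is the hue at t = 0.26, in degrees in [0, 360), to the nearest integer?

Hue: 52 − 307 = -255°, but |-255| > 180 so the shorter arc goes the other way: Δh = -255 + 360 = 105°.
H = 307 + 0.26 × (105) = 334.3 → 334°

334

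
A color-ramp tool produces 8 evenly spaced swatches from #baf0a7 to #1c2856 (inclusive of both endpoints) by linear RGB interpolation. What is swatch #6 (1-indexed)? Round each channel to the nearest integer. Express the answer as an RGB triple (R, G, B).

(73, 97, 109)

With 8 swatches and endpoints inclusive, swatch 6 sits at t = (6 − 1)/(8 − 1) = 5/7 ≈ 0.7143.
#baf0a7 → (186, 240, 167); #1c2856 → (28, 40, 86).
R = 186 + 0.7143 × (28 − 186) = 73.141 → 73
G = 240 + 0.7143 × (40 − 240) = 97.14 → 97
B = 167 + 0.7143 × (86 − 167) = 109.142 → 109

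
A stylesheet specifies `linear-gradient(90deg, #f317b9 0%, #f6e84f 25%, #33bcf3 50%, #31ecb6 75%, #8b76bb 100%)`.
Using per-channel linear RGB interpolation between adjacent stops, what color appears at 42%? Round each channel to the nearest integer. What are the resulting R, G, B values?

42% lies between the 25% and 50% stops, so the local fraction is t = (42 − 25)/(50 − 25) = 17/25 ≈ 0.68.
#f6e84f → (246, 232, 79); #33bcf3 → (51, 188, 243).
R = 246 + 0.68 × (51 − 246) = 113.4 → 113
G = 232 + 0.68 × (188 − 232) = 202.08 → 202
B = 79 + 0.68 × (243 − 79) = 190.52 → 191

(113, 202, 191)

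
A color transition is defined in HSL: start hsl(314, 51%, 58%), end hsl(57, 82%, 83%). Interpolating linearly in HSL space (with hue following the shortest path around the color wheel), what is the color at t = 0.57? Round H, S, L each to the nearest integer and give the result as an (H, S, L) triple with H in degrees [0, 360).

(13, 69, 72)

Hue: 57 − 314 = -257°, but |-257| > 180 so the shorter arc goes the other way: Δh = -257 + 360 = 103°.
H = 314 + 0.57 × (103) = 372.71 → 373 → 373 mod 360 = 13°
S = 51 + 0.57 × (82 − 51) = 68.67 → 69%
L = 58 + 0.57 × (83 − 58) = 72.25 → 72%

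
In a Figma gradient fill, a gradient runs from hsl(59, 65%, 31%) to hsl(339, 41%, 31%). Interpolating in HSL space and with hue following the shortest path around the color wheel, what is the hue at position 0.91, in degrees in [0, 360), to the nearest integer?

Hue: 339 − 59 = 280°, but |280| > 180 so the shorter arc goes the other way: Δh = 280 − 360 = -80°.
H = 59 + 0.91 × (-80) = -13.8 → -14 → -14 mod 360 = 346°

346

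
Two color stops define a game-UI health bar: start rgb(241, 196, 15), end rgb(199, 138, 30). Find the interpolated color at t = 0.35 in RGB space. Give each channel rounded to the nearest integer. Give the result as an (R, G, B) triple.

(226, 176, 20)

R = 241 + 0.35 × (199 − 241) = 241 + 0.35 × -42 = 226.3 → 226
G = 196 + 0.35 × (138 − 196) = 196 + 0.35 × -58 = 175.7 → 176
B = 15 + 0.35 × (30 − 15) = 15 + 0.35 × 15 = 20.25 → 20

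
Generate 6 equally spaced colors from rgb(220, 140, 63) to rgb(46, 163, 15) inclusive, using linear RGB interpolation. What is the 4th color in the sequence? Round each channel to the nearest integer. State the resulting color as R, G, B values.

(116, 154, 34)

With 6 swatches and endpoints inclusive, swatch 4 sits at t = (4 − 1)/(6 − 1) = 3/5 ≈ 0.6.
R = 220 + 0.6 × (46 − 220) = 115.6 → 116
G = 140 + 0.6 × (163 − 140) = 153.8 → 154
B = 63 + 0.6 × (15 − 63) = 34.2 → 34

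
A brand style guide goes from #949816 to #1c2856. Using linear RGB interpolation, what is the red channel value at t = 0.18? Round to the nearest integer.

R₁ = 148 (from #949816), R₂ = 28 (from #1c2856).
R = 148 + 0.18 × (28 − 148) = 126.4 → 126

126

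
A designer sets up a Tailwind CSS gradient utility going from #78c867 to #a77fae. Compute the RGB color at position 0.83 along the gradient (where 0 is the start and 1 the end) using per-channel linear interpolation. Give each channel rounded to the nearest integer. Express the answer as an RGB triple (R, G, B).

(159, 139, 162)

#78c867 → (120, 200, 103); #a77fae → (167, 127, 174).
R = 120 + 0.83 × (167 − 120) = 120 + 0.83 × 47 = 159.01 → 159
G = 200 + 0.83 × (127 − 200) = 200 + 0.83 × -73 = 139.41 → 139
B = 103 + 0.83 × (174 − 103) = 103 + 0.83 × 71 = 161.93 → 162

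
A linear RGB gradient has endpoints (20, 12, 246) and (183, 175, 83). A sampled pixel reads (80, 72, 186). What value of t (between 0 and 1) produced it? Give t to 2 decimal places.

Invert the lerp on the R channel (largest span, 163): t = (80 − 20) / (183 − 20) = 60/163 = 0.3681.
Check on G: (72 − 12)/(175 − 12) = 0.3681 ✓

0.37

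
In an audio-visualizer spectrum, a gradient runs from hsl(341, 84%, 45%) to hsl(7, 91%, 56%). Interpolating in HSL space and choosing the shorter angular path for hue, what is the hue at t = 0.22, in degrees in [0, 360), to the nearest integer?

Hue: 7 − 341 = -334°, but |-334| > 180 so the shorter arc goes the other way: Δh = -334 + 360 = 26°.
H = 341 + 0.22 × (26) = 346.72 → 347°

347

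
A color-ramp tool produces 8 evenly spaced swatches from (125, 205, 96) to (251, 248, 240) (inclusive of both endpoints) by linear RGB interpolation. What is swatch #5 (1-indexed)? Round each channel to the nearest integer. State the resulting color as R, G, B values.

With 8 swatches and endpoints inclusive, swatch 5 sits at t = (5 − 1)/(8 − 1) = 4/7 ≈ 0.5714.
R = 125 + 0.5714 × (251 − 125) = 196.996 → 197
G = 205 + 0.5714 × (248 − 205) = 229.57 → 230
B = 96 + 0.5714 × (240 − 96) = 178.282 → 178

(197, 230, 178)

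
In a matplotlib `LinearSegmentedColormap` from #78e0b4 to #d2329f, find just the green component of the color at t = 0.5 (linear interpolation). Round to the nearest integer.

G₁ = 224 (from #78e0b4), G₂ = 50 (from #d2329f).
G = 224 + 0.5 × (50 − 224) = 137 → 137

137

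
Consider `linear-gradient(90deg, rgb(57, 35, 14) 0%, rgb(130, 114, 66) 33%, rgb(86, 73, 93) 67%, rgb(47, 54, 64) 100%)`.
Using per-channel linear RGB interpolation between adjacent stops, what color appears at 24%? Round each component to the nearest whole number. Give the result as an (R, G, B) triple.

(110, 92, 52)

24% lies between the 0% and 33% stops, so the local fraction is t = (24 − 0)/(33 − 0) = 24/33 ≈ 0.7273.
R = 57 + 0.7273 × (130 − 57) = 110.093 → 110
G = 35 + 0.7273 × (114 − 35) = 92.457 → 92
B = 14 + 0.7273 × (66 − 14) = 51.82 → 52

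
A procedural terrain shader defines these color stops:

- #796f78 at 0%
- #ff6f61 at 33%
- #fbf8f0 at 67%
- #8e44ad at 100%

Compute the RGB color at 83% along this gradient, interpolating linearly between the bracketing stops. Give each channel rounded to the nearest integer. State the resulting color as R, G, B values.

83% lies between the 67% and 100% stops, so the local fraction is t = (83 − 67)/(100 − 67) = 16/33 ≈ 0.4848.
#fbf8f0 → (251, 248, 240); #8e44ad → (142, 68, 173).
R = 251 + 0.4848 × (142 − 251) = 198.157 → 198
G = 248 + 0.4848 × (68 − 248) = 160.736 → 161
B = 240 + 0.4848 × (173 − 240) = 207.518 → 208

(198, 161, 208)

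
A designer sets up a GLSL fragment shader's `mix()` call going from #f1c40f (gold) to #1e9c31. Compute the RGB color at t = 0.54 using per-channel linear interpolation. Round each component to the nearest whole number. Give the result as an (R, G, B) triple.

#f1c40f → (241, 196, 15); #1e9c31 → (30, 156, 49).
R = 241 + 0.54 × (30 − 241) = 241 + 0.54 × -211 = 127.06 → 127
G = 196 + 0.54 × (156 − 196) = 196 + 0.54 × -40 = 174.4 → 174
B = 15 + 0.54 × (49 − 15) = 15 + 0.54 × 34 = 33.36 → 33

(127, 174, 33)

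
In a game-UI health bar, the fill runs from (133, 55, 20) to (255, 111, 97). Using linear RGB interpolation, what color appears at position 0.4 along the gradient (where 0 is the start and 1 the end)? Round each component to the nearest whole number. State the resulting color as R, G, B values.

(182, 77, 51)

R = 133 + 0.4 × (255 − 133) = 133 + 0.4 × 122 = 181.8 → 182
G = 55 + 0.4 × (111 − 55) = 55 + 0.4 × 56 = 77.4 → 77
B = 20 + 0.4 × (97 − 20) = 20 + 0.4 × 77 = 50.8 → 51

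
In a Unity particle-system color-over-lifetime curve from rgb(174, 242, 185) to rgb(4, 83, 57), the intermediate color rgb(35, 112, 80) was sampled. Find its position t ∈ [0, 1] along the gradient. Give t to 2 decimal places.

Invert the lerp on the R channel (largest span, 170): t = (35 − 174) / (4 − 174) = -139/-170 = 0.81765.
Check on G: (112 − 242)/(83 − 242) = 0.8176 ✓

0.82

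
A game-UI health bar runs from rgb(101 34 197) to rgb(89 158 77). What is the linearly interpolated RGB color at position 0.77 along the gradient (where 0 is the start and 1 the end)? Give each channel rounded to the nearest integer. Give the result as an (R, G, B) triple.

R = 101 + 0.77 × (89 − 101) = 101 + 0.77 × -12 = 91.76 → 92
G = 34 + 0.77 × (158 − 34) = 34 + 0.77 × 124 = 129.48 → 129
B = 197 + 0.77 × (77 − 197) = 197 + 0.77 × -120 = 104.6 → 105

(92, 129, 105)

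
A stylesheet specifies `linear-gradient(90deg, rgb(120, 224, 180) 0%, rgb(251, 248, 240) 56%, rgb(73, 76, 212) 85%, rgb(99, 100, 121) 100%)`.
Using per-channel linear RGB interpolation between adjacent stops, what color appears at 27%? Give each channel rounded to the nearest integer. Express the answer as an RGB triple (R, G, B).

(183, 236, 209)

27% lies between the 0% and 56% stops, so the local fraction is t = (27 − 0)/(56 − 0) = 27/56 ≈ 0.4821.
R = 120 + 0.4821 × (251 − 120) = 183.155 → 183
G = 224 + 0.4821 × (248 − 224) = 235.57 → 236
B = 180 + 0.4821 × (240 − 180) = 208.926 → 209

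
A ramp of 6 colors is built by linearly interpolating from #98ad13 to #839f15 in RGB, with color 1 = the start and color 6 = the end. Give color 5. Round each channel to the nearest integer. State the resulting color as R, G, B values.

With 6 swatches and endpoints inclusive, swatch 5 sits at t = (5 − 1)/(6 − 1) = 4/5 ≈ 0.8.
#98ad13 → (152, 173, 19); #839f15 → (131, 159, 21).
R = 152 + 0.8 × (131 − 152) = 135.2 → 135
G = 173 + 0.8 × (159 − 173) = 161.8 → 162
B = 19 + 0.8 × (21 − 19) = 20.6 → 21

(135, 162, 21)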